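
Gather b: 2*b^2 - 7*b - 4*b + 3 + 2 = 2*b^2 - 11*b + 5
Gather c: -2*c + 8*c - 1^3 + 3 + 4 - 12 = 6*c - 6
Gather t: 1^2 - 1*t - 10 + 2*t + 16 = t + 7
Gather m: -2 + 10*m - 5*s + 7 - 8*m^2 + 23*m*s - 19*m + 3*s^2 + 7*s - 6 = -8*m^2 + m*(23*s - 9) + 3*s^2 + 2*s - 1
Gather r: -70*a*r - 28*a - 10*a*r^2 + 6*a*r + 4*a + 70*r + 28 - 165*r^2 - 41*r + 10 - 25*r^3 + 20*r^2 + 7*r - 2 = -24*a - 25*r^3 + r^2*(-10*a - 145) + r*(36 - 64*a) + 36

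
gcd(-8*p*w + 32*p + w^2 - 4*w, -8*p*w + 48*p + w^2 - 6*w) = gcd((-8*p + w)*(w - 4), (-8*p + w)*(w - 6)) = 8*p - w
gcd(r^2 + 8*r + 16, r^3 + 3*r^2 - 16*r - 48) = r + 4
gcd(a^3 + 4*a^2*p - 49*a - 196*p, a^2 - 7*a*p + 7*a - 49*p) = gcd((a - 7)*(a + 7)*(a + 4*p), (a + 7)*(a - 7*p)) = a + 7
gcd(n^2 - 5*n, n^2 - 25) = n - 5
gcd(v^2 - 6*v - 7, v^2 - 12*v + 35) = v - 7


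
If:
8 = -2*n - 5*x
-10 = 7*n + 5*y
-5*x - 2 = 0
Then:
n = -3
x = -2/5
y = 11/5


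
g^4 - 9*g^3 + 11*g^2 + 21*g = g*(g - 7)*(g - 3)*(g + 1)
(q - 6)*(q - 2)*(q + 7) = q^3 - q^2 - 44*q + 84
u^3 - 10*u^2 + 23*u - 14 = (u - 7)*(u - 2)*(u - 1)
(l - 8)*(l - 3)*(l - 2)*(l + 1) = l^4 - 12*l^3 + 33*l^2 - 2*l - 48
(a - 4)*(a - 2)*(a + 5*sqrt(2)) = a^3 - 6*a^2 + 5*sqrt(2)*a^2 - 30*sqrt(2)*a + 8*a + 40*sqrt(2)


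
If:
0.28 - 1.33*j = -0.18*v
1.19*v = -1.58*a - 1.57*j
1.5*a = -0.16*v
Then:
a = 0.03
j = 0.17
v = -0.27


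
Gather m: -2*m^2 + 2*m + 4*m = -2*m^2 + 6*m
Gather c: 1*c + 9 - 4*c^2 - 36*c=-4*c^2 - 35*c + 9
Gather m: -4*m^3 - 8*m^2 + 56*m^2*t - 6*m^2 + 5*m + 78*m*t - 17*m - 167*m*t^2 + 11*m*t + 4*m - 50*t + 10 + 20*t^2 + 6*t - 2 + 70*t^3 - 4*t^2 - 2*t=-4*m^3 + m^2*(56*t - 14) + m*(-167*t^2 + 89*t - 8) + 70*t^3 + 16*t^2 - 46*t + 8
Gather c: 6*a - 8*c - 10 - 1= 6*a - 8*c - 11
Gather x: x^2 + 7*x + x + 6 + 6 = x^2 + 8*x + 12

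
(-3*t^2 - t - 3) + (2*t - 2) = -3*t^2 + t - 5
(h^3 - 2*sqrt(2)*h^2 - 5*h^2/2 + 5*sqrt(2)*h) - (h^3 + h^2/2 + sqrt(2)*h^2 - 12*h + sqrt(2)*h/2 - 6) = -3*sqrt(2)*h^2 - 3*h^2 + 9*sqrt(2)*h/2 + 12*h + 6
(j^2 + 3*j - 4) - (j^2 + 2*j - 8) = j + 4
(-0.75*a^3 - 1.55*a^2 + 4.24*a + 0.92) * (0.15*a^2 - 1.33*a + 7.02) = -0.1125*a^5 + 0.765*a^4 - 2.5675*a^3 - 16.3822*a^2 + 28.5412*a + 6.4584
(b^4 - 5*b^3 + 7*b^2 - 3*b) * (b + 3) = b^5 - 2*b^4 - 8*b^3 + 18*b^2 - 9*b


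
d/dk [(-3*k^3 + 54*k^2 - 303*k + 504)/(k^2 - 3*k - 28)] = 3*(-k^2 - 8*k + 68)/(k^2 + 8*k + 16)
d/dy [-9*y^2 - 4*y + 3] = -18*y - 4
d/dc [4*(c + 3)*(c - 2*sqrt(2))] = 8*c - 8*sqrt(2) + 12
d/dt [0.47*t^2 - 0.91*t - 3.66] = 0.94*t - 0.91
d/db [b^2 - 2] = 2*b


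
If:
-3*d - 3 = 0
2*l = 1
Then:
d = -1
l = 1/2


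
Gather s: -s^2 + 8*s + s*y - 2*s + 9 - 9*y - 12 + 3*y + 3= -s^2 + s*(y + 6) - 6*y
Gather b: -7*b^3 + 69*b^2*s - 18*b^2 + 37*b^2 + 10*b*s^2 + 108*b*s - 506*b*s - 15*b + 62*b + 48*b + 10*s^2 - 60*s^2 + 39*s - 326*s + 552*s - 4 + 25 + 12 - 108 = -7*b^3 + b^2*(69*s + 19) + b*(10*s^2 - 398*s + 95) - 50*s^2 + 265*s - 75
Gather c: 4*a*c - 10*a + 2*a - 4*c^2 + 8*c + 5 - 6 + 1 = -8*a - 4*c^2 + c*(4*a + 8)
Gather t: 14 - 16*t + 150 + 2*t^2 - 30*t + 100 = 2*t^2 - 46*t + 264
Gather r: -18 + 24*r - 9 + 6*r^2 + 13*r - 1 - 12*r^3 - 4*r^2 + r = -12*r^3 + 2*r^2 + 38*r - 28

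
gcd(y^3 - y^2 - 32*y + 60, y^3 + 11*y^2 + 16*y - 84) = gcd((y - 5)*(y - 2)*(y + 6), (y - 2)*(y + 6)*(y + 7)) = y^2 + 4*y - 12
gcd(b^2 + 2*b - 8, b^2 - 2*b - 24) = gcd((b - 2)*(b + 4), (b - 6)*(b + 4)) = b + 4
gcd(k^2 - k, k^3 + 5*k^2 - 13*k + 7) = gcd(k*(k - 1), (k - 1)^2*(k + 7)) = k - 1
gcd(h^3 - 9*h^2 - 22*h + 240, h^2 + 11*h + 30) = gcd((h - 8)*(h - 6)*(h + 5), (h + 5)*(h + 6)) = h + 5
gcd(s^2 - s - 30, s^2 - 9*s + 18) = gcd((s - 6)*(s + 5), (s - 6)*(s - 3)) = s - 6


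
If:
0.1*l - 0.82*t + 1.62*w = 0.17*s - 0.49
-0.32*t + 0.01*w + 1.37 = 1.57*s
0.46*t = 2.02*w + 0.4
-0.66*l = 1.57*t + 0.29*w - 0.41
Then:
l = 0.37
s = 0.84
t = 0.14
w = -0.17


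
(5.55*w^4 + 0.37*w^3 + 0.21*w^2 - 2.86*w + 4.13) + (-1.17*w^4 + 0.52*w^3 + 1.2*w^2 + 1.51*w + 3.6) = 4.38*w^4 + 0.89*w^3 + 1.41*w^2 - 1.35*w + 7.73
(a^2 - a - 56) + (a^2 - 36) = 2*a^2 - a - 92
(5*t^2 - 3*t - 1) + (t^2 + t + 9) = 6*t^2 - 2*t + 8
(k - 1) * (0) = 0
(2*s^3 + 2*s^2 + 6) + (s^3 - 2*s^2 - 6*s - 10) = 3*s^3 - 6*s - 4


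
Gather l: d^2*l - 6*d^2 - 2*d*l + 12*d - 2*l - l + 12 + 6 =-6*d^2 + 12*d + l*(d^2 - 2*d - 3) + 18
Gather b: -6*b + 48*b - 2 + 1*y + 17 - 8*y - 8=42*b - 7*y + 7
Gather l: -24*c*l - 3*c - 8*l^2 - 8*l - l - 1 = -3*c - 8*l^2 + l*(-24*c - 9) - 1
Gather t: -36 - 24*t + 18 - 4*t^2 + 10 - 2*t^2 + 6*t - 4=-6*t^2 - 18*t - 12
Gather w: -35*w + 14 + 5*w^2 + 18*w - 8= 5*w^2 - 17*w + 6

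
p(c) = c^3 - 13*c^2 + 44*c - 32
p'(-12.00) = 788.00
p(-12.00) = -4160.00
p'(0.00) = 44.00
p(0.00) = -32.00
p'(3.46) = -10.05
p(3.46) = 6.03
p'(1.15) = 18.07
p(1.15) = 2.93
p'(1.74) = 7.84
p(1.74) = 10.47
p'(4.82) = -11.62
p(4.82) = -9.96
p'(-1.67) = 95.79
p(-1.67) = -146.39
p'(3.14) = -8.06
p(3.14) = 8.94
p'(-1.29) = 82.53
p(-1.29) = -112.54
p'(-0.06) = 45.57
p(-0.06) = -34.69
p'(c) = 3*c^2 - 26*c + 44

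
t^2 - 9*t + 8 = (t - 8)*(t - 1)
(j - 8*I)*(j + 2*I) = j^2 - 6*I*j + 16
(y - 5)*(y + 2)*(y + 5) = y^3 + 2*y^2 - 25*y - 50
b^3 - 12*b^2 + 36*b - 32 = (b - 8)*(b - 2)^2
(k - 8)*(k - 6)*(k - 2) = k^3 - 16*k^2 + 76*k - 96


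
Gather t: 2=2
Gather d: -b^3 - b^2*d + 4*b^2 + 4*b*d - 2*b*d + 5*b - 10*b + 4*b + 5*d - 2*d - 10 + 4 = -b^3 + 4*b^2 - b + d*(-b^2 + 2*b + 3) - 6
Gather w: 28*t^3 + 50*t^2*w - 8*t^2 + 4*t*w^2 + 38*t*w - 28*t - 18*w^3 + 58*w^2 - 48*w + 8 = 28*t^3 - 8*t^2 - 28*t - 18*w^3 + w^2*(4*t + 58) + w*(50*t^2 + 38*t - 48) + 8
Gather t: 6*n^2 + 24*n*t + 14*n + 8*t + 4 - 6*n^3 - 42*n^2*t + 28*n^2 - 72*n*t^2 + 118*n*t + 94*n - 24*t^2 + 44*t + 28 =-6*n^3 + 34*n^2 + 108*n + t^2*(-72*n - 24) + t*(-42*n^2 + 142*n + 52) + 32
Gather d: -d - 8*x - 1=-d - 8*x - 1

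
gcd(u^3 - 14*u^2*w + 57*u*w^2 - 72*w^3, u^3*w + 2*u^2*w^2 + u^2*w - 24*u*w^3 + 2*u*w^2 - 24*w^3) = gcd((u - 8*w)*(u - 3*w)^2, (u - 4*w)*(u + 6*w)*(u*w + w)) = 1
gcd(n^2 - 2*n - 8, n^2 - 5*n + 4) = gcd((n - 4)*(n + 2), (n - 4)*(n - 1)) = n - 4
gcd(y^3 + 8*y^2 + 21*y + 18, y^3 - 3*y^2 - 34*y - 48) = y^2 + 5*y + 6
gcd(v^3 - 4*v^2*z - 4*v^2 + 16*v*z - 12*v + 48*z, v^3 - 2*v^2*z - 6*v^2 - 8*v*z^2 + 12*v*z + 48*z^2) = -v^2 + 4*v*z + 6*v - 24*z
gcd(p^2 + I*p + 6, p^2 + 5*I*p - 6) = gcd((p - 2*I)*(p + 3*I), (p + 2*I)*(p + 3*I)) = p + 3*I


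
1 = 1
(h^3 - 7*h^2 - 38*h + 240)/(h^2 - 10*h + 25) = (h^2 - 2*h - 48)/(h - 5)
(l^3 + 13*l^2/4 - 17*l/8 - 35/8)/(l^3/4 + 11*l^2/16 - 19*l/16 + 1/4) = 2*(8*l^3 + 26*l^2 - 17*l - 35)/(4*l^3 + 11*l^2 - 19*l + 4)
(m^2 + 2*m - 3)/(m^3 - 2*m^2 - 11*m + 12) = 1/(m - 4)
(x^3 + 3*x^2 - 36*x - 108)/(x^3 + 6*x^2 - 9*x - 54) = (x - 6)/(x - 3)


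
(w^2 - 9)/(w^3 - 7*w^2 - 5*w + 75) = (w - 3)/(w^2 - 10*w + 25)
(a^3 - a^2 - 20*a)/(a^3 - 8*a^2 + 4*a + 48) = a*(a^2 - a - 20)/(a^3 - 8*a^2 + 4*a + 48)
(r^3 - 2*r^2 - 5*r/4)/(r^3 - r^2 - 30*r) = (-r^2 + 2*r + 5/4)/(-r^2 + r + 30)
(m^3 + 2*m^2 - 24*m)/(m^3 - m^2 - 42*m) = (m - 4)/(m - 7)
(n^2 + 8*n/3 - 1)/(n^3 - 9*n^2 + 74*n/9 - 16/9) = 3*(n + 3)/(3*n^2 - 26*n + 16)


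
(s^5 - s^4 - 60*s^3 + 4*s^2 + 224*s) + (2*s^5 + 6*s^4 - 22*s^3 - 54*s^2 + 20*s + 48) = 3*s^5 + 5*s^4 - 82*s^3 - 50*s^2 + 244*s + 48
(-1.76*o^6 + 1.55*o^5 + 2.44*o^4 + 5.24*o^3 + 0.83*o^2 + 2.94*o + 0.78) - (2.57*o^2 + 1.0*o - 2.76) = -1.76*o^6 + 1.55*o^5 + 2.44*o^4 + 5.24*o^3 - 1.74*o^2 + 1.94*o + 3.54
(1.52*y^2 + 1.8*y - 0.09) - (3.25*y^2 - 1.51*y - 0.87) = -1.73*y^2 + 3.31*y + 0.78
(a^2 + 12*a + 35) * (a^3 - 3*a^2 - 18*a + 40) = a^5 + 9*a^4 - 19*a^3 - 281*a^2 - 150*a + 1400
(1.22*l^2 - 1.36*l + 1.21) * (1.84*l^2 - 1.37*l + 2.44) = 2.2448*l^4 - 4.1738*l^3 + 7.0664*l^2 - 4.9761*l + 2.9524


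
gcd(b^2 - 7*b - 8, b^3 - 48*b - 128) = b - 8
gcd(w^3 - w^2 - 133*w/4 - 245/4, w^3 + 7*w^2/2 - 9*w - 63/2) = w + 7/2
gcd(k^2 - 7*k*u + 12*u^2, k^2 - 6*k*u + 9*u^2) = -k + 3*u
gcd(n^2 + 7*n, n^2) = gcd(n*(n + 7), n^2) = n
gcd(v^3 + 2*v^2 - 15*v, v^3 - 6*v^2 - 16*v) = v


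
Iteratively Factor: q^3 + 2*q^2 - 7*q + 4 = (q + 4)*(q^2 - 2*q + 1) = (q - 1)*(q + 4)*(q - 1)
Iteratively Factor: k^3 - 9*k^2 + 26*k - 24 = (k - 2)*(k^2 - 7*k + 12) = (k - 4)*(k - 2)*(k - 3)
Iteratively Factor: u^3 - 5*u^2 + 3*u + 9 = (u - 3)*(u^2 - 2*u - 3) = (u - 3)^2*(u + 1)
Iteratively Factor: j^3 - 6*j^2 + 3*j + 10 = (j + 1)*(j^2 - 7*j + 10) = (j - 5)*(j + 1)*(j - 2)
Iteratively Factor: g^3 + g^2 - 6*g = (g - 2)*(g^2 + 3*g) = (g - 2)*(g + 3)*(g)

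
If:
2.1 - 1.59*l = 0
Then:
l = 1.32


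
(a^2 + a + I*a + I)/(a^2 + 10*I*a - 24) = (a^2 + a + I*a + I)/(a^2 + 10*I*a - 24)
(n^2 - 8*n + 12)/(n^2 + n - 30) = (n^2 - 8*n + 12)/(n^2 + n - 30)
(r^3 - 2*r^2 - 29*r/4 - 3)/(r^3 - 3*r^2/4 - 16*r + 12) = (4*r^2 + 8*r + 3)/(4*r^2 + 13*r - 12)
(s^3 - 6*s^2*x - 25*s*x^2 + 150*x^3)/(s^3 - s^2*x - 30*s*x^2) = (s - 5*x)/s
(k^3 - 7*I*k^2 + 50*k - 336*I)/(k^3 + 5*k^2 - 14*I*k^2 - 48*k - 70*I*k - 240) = (k + 7*I)/(k + 5)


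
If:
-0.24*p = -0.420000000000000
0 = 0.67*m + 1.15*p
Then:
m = -3.00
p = 1.75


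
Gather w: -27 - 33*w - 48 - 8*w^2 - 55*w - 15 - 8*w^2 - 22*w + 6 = -16*w^2 - 110*w - 84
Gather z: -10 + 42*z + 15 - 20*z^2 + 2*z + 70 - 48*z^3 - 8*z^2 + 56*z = -48*z^3 - 28*z^2 + 100*z + 75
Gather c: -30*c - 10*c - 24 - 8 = -40*c - 32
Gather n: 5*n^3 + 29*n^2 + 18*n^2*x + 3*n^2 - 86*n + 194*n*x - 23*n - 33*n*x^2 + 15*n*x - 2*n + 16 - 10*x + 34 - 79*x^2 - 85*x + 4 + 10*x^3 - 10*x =5*n^3 + n^2*(18*x + 32) + n*(-33*x^2 + 209*x - 111) + 10*x^3 - 79*x^2 - 105*x + 54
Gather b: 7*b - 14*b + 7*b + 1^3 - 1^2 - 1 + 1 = 0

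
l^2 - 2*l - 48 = (l - 8)*(l + 6)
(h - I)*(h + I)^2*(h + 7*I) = h^4 + 8*I*h^3 - 6*h^2 + 8*I*h - 7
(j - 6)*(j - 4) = j^2 - 10*j + 24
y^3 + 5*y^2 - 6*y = y*(y - 1)*(y + 6)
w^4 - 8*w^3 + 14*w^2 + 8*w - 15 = (w - 5)*(w - 3)*(w - 1)*(w + 1)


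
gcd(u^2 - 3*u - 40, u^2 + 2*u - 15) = u + 5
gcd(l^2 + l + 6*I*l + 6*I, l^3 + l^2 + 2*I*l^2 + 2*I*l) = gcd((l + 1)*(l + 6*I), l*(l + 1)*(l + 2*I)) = l + 1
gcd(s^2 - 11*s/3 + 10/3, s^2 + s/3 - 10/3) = s - 5/3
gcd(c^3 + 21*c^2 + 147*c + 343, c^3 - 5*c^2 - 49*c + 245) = c + 7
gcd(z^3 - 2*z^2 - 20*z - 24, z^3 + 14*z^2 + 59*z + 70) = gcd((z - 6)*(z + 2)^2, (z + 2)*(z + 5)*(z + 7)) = z + 2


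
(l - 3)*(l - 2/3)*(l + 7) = l^3 + 10*l^2/3 - 71*l/3 + 14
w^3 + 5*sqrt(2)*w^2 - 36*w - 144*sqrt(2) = (w - 4*sqrt(2))*(w + 3*sqrt(2))*(w + 6*sqrt(2))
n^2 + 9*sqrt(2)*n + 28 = (n + 2*sqrt(2))*(n + 7*sqrt(2))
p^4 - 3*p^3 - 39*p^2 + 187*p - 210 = (p - 5)*(p - 3)*(p - 2)*(p + 7)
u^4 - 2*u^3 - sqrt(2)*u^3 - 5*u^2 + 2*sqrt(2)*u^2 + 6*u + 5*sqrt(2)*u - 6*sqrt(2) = (u - 3)*(u - 1)*(u + 2)*(u - sqrt(2))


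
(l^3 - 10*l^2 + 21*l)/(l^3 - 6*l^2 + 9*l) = (l - 7)/(l - 3)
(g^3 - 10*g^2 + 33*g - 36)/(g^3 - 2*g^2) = (g^3 - 10*g^2 + 33*g - 36)/(g^2*(g - 2))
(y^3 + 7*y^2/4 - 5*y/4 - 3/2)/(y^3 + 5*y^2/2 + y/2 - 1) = (4*y^2 - y - 3)/(2*(2*y^2 + y - 1))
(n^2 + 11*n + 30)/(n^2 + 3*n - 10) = (n + 6)/(n - 2)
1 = 1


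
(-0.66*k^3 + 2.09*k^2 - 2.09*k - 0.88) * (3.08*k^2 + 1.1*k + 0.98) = -2.0328*k^5 + 5.7112*k^4 - 4.785*k^3 - 2.9612*k^2 - 3.0162*k - 0.8624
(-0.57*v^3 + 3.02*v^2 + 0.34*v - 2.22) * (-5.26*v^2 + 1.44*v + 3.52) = 2.9982*v^5 - 16.706*v^4 + 0.554*v^3 + 22.7972*v^2 - 2.0*v - 7.8144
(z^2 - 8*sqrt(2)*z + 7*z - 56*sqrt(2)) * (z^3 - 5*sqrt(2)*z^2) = z^5 - 13*sqrt(2)*z^4 + 7*z^4 - 91*sqrt(2)*z^3 + 80*z^3 + 560*z^2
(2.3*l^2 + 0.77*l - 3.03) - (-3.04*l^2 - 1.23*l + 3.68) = 5.34*l^2 + 2.0*l - 6.71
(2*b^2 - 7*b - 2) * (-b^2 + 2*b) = -2*b^4 + 11*b^3 - 12*b^2 - 4*b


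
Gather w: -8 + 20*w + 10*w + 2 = 30*w - 6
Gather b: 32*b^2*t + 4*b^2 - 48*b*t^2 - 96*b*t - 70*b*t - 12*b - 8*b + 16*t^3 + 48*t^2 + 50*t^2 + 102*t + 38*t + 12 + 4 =b^2*(32*t + 4) + b*(-48*t^2 - 166*t - 20) + 16*t^3 + 98*t^2 + 140*t + 16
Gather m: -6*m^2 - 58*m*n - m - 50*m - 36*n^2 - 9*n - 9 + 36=-6*m^2 + m*(-58*n - 51) - 36*n^2 - 9*n + 27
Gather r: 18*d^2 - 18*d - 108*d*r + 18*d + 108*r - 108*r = 18*d^2 - 108*d*r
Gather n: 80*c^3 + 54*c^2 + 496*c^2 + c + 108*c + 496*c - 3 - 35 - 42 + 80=80*c^3 + 550*c^2 + 605*c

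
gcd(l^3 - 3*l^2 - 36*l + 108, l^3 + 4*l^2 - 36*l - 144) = l^2 - 36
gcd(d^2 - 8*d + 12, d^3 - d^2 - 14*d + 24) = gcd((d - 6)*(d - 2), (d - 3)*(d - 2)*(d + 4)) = d - 2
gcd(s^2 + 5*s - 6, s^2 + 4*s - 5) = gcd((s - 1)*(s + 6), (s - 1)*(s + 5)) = s - 1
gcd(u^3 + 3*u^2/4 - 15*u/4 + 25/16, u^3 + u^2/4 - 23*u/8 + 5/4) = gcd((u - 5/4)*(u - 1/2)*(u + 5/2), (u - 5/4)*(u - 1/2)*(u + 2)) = u^2 - 7*u/4 + 5/8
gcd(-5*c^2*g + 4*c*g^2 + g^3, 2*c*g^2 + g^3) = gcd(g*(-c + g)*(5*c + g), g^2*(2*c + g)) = g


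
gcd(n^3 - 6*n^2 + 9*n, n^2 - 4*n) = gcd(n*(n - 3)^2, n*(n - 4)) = n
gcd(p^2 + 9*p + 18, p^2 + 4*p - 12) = p + 6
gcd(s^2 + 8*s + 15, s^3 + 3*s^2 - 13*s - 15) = s + 5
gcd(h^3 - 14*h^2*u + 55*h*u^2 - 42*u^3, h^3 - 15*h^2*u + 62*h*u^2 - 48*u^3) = h^2 - 7*h*u + 6*u^2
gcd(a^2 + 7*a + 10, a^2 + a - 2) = a + 2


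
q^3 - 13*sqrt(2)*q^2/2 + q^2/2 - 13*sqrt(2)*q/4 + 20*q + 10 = (q + 1/2)*(q - 4*sqrt(2))*(q - 5*sqrt(2)/2)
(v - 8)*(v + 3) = v^2 - 5*v - 24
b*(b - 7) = b^2 - 7*b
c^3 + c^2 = c^2*(c + 1)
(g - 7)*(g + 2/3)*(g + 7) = g^3 + 2*g^2/3 - 49*g - 98/3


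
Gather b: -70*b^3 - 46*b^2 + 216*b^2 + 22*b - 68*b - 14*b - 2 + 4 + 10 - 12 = -70*b^3 + 170*b^2 - 60*b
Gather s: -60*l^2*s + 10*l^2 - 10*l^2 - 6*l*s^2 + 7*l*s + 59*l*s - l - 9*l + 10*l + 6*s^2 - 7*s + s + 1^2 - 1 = s^2*(6 - 6*l) + s*(-60*l^2 + 66*l - 6)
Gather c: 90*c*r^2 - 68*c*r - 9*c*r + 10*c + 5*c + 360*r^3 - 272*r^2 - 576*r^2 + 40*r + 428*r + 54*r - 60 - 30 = c*(90*r^2 - 77*r + 15) + 360*r^3 - 848*r^2 + 522*r - 90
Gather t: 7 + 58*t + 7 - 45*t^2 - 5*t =-45*t^2 + 53*t + 14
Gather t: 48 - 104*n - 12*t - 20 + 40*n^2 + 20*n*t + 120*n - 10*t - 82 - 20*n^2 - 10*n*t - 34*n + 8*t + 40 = 20*n^2 - 18*n + t*(10*n - 14) - 14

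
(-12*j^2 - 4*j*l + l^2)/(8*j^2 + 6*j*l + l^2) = (-6*j + l)/(4*j + l)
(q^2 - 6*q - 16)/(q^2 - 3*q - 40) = (q + 2)/(q + 5)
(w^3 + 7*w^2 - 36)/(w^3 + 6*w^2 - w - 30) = (w + 6)/(w + 5)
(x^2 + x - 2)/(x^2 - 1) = (x + 2)/(x + 1)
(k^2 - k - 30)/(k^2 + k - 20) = (k - 6)/(k - 4)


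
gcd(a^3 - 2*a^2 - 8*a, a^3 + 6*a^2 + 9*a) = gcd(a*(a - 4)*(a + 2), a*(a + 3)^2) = a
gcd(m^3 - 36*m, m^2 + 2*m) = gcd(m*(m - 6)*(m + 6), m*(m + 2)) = m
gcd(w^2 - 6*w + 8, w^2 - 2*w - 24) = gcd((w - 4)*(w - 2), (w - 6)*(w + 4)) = 1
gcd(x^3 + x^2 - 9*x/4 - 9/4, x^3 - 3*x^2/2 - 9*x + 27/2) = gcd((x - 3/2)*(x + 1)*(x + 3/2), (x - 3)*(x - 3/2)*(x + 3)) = x - 3/2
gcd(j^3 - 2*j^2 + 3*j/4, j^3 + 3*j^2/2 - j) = j^2 - j/2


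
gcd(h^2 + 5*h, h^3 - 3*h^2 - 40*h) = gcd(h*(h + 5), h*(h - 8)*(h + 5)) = h^2 + 5*h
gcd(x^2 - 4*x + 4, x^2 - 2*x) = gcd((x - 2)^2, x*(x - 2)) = x - 2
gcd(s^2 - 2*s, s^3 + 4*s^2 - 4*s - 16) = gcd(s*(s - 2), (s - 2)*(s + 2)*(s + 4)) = s - 2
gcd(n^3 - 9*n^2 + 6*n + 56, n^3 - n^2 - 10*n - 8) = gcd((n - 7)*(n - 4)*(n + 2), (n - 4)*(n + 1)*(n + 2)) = n^2 - 2*n - 8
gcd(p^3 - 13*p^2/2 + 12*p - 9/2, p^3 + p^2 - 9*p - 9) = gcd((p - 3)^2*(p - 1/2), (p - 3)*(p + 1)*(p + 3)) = p - 3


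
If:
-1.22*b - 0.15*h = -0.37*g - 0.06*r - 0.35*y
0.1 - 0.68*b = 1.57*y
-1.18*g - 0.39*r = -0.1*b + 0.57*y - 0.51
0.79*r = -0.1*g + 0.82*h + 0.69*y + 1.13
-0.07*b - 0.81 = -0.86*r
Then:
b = 0.14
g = 0.13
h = -0.45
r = 0.95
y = 0.00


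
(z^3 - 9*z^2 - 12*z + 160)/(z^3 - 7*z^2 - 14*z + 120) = (z - 8)/(z - 6)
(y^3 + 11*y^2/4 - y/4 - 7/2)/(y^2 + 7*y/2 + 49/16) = 4*(y^2 + y - 2)/(4*y + 7)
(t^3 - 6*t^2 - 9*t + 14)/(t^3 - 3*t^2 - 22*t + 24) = (t^2 - 5*t - 14)/(t^2 - 2*t - 24)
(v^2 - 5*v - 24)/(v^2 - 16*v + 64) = (v + 3)/(v - 8)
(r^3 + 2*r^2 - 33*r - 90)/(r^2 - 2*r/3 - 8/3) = 3*(-r^3 - 2*r^2 + 33*r + 90)/(-3*r^2 + 2*r + 8)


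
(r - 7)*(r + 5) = r^2 - 2*r - 35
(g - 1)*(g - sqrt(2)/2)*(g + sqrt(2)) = g^3 - g^2 + sqrt(2)*g^2/2 - g - sqrt(2)*g/2 + 1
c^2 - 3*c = c*(c - 3)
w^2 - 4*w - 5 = (w - 5)*(w + 1)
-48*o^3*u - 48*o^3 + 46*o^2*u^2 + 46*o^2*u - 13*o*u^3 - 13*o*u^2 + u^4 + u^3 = (-8*o + u)*(-3*o + u)*(-2*o + u)*(u + 1)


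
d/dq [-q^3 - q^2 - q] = -3*q^2 - 2*q - 1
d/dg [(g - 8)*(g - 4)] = 2*g - 12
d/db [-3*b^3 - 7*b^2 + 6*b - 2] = -9*b^2 - 14*b + 6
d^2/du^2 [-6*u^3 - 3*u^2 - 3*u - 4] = -36*u - 6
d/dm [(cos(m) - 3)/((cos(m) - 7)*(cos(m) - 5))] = (cos(m)^2 - 6*cos(m) + 1)*sin(m)/((cos(m) - 7)^2*(cos(m) - 5)^2)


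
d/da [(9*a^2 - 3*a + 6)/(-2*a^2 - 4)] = 3*(-a^2 - 8*a + 2)/(2*(a^4 + 4*a^2 + 4))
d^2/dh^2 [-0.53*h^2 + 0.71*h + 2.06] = -1.06000000000000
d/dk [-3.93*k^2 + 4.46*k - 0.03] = 4.46 - 7.86*k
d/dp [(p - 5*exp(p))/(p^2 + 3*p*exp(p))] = (-8*p^2*exp(p) - p^2 + 10*p*exp(p) + 15*exp(2*p))/(p^2*(p^2 + 6*p*exp(p) + 9*exp(2*p)))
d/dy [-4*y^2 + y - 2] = 1 - 8*y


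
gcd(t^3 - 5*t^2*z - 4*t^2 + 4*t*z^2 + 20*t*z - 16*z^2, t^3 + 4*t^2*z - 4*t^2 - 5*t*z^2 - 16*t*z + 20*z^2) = -t^2 + t*z + 4*t - 4*z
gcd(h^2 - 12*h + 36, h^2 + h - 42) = h - 6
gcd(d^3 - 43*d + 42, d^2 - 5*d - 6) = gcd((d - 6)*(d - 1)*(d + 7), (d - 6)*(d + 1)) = d - 6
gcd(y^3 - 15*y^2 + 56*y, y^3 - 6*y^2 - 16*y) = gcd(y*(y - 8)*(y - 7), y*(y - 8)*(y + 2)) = y^2 - 8*y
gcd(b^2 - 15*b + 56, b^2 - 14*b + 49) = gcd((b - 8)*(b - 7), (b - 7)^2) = b - 7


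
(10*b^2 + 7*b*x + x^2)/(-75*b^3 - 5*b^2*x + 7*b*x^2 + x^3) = (2*b + x)/(-15*b^2 + 2*b*x + x^2)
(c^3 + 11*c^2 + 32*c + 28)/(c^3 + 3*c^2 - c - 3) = (c^3 + 11*c^2 + 32*c + 28)/(c^3 + 3*c^2 - c - 3)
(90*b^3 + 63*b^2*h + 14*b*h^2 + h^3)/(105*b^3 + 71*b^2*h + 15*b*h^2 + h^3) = (6*b + h)/(7*b + h)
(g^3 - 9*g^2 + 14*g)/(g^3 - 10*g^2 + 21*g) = (g - 2)/(g - 3)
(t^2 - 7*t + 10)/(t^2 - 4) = (t - 5)/(t + 2)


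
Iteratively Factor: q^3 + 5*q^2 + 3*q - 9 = (q - 1)*(q^2 + 6*q + 9) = (q - 1)*(q + 3)*(q + 3)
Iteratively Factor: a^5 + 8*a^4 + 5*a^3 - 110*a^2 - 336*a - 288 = (a + 4)*(a^4 + 4*a^3 - 11*a^2 - 66*a - 72) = (a + 3)*(a + 4)*(a^3 + a^2 - 14*a - 24) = (a + 3)^2*(a + 4)*(a^2 - 2*a - 8) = (a + 2)*(a + 3)^2*(a + 4)*(a - 4)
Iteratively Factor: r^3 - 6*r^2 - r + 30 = (r - 3)*(r^2 - 3*r - 10) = (r - 5)*(r - 3)*(r + 2)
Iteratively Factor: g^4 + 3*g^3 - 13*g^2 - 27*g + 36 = (g + 3)*(g^3 - 13*g + 12) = (g + 3)*(g + 4)*(g^2 - 4*g + 3) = (g - 3)*(g + 3)*(g + 4)*(g - 1)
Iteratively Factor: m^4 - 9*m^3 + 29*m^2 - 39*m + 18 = (m - 3)*(m^3 - 6*m^2 + 11*m - 6) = (m - 3)*(m - 1)*(m^2 - 5*m + 6) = (m - 3)*(m - 2)*(m - 1)*(m - 3)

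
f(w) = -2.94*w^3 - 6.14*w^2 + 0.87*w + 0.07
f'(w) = -8.82*w^2 - 12.28*w + 0.87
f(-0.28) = -0.59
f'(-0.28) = 3.62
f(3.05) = -137.81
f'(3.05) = -118.63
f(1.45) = -20.54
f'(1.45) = -35.48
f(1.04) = -8.97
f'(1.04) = -21.44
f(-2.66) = 9.65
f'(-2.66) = -28.87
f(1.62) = -27.13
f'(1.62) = -42.17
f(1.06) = -9.41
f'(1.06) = -22.06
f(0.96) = -7.35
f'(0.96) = -19.05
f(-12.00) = 4185.79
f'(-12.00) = -1121.85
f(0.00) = 0.07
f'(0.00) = 0.87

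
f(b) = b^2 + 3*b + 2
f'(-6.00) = -9.00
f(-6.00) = 20.00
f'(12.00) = 27.00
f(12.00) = 182.00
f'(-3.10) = -3.20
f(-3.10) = 2.31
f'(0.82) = 4.64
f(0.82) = 5.13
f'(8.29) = 19.58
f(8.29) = 95.59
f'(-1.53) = -0.06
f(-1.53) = -0.25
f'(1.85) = 6.70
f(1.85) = 10.97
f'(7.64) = 18.28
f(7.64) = 83.29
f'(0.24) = 3.48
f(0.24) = 2.78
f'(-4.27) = -5.54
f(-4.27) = 7.42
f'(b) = 2*b + 3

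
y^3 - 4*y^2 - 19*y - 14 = (y - 7)*(y + 1)*(y + 2)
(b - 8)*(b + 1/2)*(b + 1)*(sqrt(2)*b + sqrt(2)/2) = sqrt(2)*b^4 - 6*sqrt(2)*b^3 - 59*sqrt(2)*b^2/4 - 39*sqrt(2)*b/4 - 2*sqrt(2)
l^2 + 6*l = l*(l + 6)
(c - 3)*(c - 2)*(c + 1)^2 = c^4 - 3*c^3 - 3*c^2 + 7*c + 6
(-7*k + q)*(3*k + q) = -21*k^2 - 4*k*q + q^2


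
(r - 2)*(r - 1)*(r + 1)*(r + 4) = r^4 + 2*r^3 - 9*r^2 - 2*r + 8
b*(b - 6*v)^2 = b^3 - 12*b^2*v + 36*b*v^2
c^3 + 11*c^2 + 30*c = c*(c + 5)*(c + 6)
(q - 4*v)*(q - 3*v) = q^2 - 7*q*v + 12*v^2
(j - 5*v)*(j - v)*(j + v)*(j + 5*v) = j^4 - 26*j^2*v^2 + 25*v^4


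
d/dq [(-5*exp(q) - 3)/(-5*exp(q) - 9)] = 30*exp(q)/(5*exp(q) + 9)^2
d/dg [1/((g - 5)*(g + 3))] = 2*(1 - g)/(g^4 - 4*g^3 - 26*g^2 + 60*g + 225)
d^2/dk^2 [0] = 0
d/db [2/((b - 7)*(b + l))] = 2*((7 - b)*(b + l) - (b - 7)^2)/((b - 7)^3*(b + l)^2)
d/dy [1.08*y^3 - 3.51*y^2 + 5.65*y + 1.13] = 3.24*y^2 - 7.02*y + 5.65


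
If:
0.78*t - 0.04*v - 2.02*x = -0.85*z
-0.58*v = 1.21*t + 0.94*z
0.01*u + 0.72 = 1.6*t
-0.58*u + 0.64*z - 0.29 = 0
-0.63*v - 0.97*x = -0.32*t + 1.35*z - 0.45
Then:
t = 0.46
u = 0.94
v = -3.07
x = 0.79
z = 1.31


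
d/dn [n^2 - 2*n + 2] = 2*n - 2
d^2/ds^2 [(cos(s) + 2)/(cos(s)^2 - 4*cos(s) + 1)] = 2*(9*(1 - cos(2*s))^2*cos(s) + 12*(1 - cos(2*s))^2 + 154*cos(s) + 80*cos(2*s) - 24*cos(3*s) - 2*cos(5*s) - 240)/(8*cos(s) - cos(2*s) - 3)^3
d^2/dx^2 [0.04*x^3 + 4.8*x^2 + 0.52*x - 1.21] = 0.24*x + 9.6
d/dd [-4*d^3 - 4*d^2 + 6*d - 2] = -12*d^2 - 8*d + 6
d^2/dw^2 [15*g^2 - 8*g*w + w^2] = 2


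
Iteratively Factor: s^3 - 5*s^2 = (s)*(s^2 - 5*s) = s^2*(s - 5)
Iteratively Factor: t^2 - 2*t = (t - 2)*(t)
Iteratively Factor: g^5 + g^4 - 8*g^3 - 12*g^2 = (g - 3)*(g^4 + 4*g^3 + 4*g^2) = (g - 3)*(g + 2)*(g^3 + 2*g^2) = (g - 3)*(g + 2)^2*(g^2) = g*(g - 3)*(g + 2)^2*(g)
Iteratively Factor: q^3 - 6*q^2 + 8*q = (q)*(q^2 - 6*q + 8) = q*(q - 4)*(q - 2)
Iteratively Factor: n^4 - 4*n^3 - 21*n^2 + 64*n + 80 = (n + 1)*(n^3 - 5*n^2 - 16*n + 80) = (n - 5)*(n + 1)*(n^2 - 16) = (n - 5)*(n + 1)*(n + 4)*(n - 4)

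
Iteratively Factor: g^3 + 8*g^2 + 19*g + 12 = (g + 4)*(g^2 + 4*g + 3) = (g + 1)*(g + 4)*(g + 3)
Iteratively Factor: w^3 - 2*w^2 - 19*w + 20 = (w + 4)*(w^2 - 6*w + 5) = (w - 5)*(w + 4)*(w - 1)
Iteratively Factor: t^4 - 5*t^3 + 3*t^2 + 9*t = (t - 3)*(t^3 - 2*t^2 - 3*t) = t*(t - 3)*(t^2 - 2*t - 3) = t*(t - 3)^2*(t + 1)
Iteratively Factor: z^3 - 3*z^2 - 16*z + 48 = (z - 3)*(z^2 - 16) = (z - 4)*(z - 3)*(z + 4)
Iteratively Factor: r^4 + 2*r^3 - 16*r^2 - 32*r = (r + 2)*(r^3 - 16*r) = (r + 2)*(r + 4)*(r^2 - 4*r) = r*(r + 2)*(r + 4)*(r - 4)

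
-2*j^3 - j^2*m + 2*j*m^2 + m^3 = (-j + m)*(j + m)*(2*j + m)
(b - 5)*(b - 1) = b^2 - 6*b + 5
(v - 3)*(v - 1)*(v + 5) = v^3 + v^2 - 17*v + 15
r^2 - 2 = (r - sqrt(2))*(r + sqrt(2))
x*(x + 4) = x^2 + 4*x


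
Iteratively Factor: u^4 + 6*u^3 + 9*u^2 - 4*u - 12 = (u + 2)*(u^3 + 4*u^2 + u - 6) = (u + 2)^2*(u^2 + 2*u - 3) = (u - 1)*(u + 2)^2*(u + 3)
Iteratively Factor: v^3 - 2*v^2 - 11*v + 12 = (v + 3)*(v^2 - 5*v + 4) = (v - 1)*(v + 3)*(v - 4)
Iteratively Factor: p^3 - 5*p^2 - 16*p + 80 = (p + 4)*(p^2 - 9*p + 20) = (p - 5)*(p + 4)*(p - 4)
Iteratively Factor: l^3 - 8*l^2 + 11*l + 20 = (l - 4)*(l^2 - 4*l - 5) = (l - 4)*(l + 1)*(l - 5)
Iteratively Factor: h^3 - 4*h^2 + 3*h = (h)*(h^2 - 4*h + 3) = h*(h - 3)*(h - 1)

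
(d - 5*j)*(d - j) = d^2 - 6*d*j + 5*j^2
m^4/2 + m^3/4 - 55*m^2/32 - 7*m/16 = m*(m/2 + 1)*(m - 7/4)*(m + 1/4)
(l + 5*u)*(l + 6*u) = l^2 + 11*l*u + 30*u^2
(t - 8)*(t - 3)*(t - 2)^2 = t^4 - 15*t^3 + 72*t^2 - 140*t + 96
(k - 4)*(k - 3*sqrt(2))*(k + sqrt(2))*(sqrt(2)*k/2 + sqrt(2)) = sqrt(2)*k^4/2 - 2*k^3 - sqrt(2)*k^3 - 7*sqrt(2)*k^2 + 4*k^2 + 6*sqrt(2)*k + 16*k + 24*sqrt(2)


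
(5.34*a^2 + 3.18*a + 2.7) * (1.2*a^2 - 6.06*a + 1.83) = 6.408*a^4 - 28.5444*a^3 - 6.2586*a^2 - 10.5426*a + 4.941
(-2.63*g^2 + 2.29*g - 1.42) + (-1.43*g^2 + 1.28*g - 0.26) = -4.06*g^2 + 3.57*g - 1.68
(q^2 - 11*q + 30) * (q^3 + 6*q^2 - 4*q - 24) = q^5 - 5*q^4 - 40*q^3 + 200*q^2 + 144*q - 720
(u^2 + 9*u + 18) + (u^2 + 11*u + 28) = 2*u^2 + 20*u + 46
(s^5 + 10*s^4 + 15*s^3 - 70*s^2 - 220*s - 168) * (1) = s^5 + 10*s^4 + 15*s^3 - 70*s^2 - 220*s - 168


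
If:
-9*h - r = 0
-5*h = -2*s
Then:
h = 2*s/5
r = -18*s/5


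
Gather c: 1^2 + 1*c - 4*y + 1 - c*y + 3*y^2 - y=c*(1 - y) + 3*y^2 - 5*y + 2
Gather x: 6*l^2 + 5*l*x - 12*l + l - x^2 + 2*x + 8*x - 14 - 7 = 6*l^2 - 11*l - x^2 + x*(5*l + 10) - 21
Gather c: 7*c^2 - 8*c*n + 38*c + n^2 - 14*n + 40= 7*c^2 + c*(38 - 8*n) + n^2 - 14*n + 40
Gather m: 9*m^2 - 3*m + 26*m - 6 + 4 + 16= 9*m^2 + 23*m + 14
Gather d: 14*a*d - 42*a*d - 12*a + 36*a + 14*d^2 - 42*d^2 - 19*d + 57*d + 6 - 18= 24*a - 28*d^2 + d*(38 - 28*a) - 12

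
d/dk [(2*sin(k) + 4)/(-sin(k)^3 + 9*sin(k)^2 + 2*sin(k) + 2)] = 2*(2*sin(k)^3 - 3*sin(k)^2 - 36*sin(k) - 2)*cos(k)/(sin(k)^3 - 9*sin(k)^2 - 2*sin(k) - 2)^2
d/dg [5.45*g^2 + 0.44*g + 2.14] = 10.9*g + 0.44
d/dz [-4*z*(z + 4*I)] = -8*z - 16*I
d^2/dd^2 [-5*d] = 0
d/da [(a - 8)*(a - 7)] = 2*a - 15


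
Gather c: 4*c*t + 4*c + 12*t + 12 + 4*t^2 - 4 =c*(4*t + 4) + 4*t^2 + 12*t + 8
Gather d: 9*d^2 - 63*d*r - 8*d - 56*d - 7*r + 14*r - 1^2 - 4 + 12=9*d^2 + d*(-63*r - 64) + 7*r + 7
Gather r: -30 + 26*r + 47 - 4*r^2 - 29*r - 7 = -4*r^2 - 3*r + 10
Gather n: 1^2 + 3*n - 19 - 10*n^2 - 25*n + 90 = -10*n^2 - 22*n + 72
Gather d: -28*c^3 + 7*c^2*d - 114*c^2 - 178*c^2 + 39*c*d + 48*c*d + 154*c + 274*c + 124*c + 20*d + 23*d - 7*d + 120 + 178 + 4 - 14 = -28*c^3 - 292*c^2 + 552*c + d*(7*c^2 + 87*c + 36) + 288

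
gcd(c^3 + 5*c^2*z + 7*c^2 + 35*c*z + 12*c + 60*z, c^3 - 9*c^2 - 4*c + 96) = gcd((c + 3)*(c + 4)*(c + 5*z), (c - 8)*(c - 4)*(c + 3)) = c + 3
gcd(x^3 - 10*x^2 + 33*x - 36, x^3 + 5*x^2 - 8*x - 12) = 1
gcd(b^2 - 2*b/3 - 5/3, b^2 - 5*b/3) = b - 5/3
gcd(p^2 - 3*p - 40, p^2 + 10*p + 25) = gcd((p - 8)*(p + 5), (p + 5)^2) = p + 5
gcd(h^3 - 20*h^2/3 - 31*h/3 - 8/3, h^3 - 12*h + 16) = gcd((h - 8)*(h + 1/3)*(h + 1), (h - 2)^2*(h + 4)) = 1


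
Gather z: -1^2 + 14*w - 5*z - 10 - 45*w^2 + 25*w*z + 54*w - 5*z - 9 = -45*w^2 + 68*w + z*(25*w - 10) - 20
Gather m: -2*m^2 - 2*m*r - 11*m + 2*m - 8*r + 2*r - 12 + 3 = -2*m^2 + m*(-2*r - 9) - 6*r - 9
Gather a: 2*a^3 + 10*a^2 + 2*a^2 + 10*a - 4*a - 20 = 2*a^3 + 12*a^2 + 6*a - 20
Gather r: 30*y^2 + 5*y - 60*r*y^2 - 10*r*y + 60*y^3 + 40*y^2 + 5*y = r*(-60*y^2 - 10*y) + 60*y^3 + 70*y^2 + 10*y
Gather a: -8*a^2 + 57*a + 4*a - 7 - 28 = -8*a^2 + 61*a - 35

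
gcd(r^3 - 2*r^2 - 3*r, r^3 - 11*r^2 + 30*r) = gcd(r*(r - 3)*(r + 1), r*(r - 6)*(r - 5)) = r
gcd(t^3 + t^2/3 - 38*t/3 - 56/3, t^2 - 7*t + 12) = t - 4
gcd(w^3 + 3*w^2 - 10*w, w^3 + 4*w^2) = w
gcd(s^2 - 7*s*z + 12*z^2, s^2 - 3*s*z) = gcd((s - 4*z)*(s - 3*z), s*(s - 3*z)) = -s + 3*z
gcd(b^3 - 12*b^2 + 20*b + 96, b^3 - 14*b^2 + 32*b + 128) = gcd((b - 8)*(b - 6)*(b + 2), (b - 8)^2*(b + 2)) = b^2 - 6*b - 16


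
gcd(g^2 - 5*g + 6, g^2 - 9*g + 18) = g - 3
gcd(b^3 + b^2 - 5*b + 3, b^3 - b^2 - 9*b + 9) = b^2 + 2*b - 3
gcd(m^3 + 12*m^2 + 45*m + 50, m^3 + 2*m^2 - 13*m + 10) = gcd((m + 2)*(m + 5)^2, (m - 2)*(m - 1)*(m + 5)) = m + 5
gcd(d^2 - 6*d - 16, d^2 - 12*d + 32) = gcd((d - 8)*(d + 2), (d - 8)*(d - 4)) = d - 8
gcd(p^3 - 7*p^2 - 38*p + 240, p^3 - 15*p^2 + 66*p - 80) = p^2 - 13*p + 40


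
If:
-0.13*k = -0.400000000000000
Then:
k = 3.08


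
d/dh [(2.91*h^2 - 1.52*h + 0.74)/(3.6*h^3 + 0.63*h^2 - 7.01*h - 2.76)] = (-10.476*h^4 + 10.944*h^3 - 27.4335*h^2 - 16.9956*h + 9.3826)/(12.96*h^6 + 4.536*h^5 - 50.0751*h^4 - 28.7046*h^3 + 45.6625*h^2 + 38.6952*h + 7.6176)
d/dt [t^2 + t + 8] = 2*t + 1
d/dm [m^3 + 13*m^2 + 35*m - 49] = 3*m^2 + 26*m + 35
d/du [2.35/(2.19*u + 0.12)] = -5.1465/(2.19*u + 0.12)^2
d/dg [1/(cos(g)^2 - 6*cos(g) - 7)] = 2*(cos(g) - 3)*sin(g)/(sin(g)^2 + 6*cos(g) + 6)^2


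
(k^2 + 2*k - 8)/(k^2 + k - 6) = (k + 4)/(k + 3)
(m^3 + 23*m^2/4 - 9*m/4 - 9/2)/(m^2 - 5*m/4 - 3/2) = (m^2 + 5*m - 6)/(m - 2)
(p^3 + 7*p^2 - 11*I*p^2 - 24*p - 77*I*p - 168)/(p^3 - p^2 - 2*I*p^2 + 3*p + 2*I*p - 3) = (p^2 + p*(7 - 8*I) - 56*I)/(p^2 + p*(-1 + I) - I)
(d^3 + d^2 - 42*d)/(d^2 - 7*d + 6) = d*(d + 7)/(d - 1)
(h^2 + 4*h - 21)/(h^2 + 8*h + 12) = (h^2 + 4*h - 21)/(h^2 + 8*h + 12)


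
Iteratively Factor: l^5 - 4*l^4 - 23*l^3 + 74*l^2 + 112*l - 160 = (l - 5)*(l^4 + l^3 - 18*l^2 - 16*l + 32) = (l - 5)*(l + 2)*(l^3 - l^2 - 16*l + 16) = (l - 5)*(l - 1)*(l + 2)*(l^2 - 16) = (l - 5)*(l - 1)*(l + 2)*(l + 4)*(l - 4)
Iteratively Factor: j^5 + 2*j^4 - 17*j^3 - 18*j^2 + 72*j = (j + 4)*(j^4 - 2*j^3 - 9*j^2 + 18*j) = (j + 3)*(j + 4)*(j^3 - 5*j^2 + 6*j) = (j - 3)*(j + 3)*(j + 4)*(j^2 - 2*j) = (j - 3)*(j - 2)*(j + 3)*(j + 4)*(j)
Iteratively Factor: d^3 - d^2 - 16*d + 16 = (d + 4)*(d^2 - 5*d + 4) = (d - 4)*(d + 4)*(d - 1)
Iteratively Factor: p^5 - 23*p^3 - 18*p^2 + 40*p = (p - 1)*(p^4 + p^3 - 22*p^2 - 40*p) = (p - 1)*(p + 4)*(p^3 - 3*p^2 - 10*p) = (p - 1)*(p + 2)*(p + 4)*(p^2 - 5*p) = p*(p - 1)*(p + 2)*(p + 4)*(p - 5)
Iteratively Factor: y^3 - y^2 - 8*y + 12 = (y - 2)*(y^2 + y - 6) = (y - 2)*(y + 3)*(y - 2)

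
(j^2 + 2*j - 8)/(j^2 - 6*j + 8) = (j + 4)/(j - 4)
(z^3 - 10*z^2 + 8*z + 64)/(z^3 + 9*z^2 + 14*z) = (z^2 - 12*z + 32)/(z*(z + 7))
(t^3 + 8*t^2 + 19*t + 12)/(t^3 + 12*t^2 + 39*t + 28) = (t + 3)/(t + 7)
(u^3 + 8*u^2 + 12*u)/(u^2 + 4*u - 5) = u*(u^2 + 8*u + 12)/(u^2 + 4*u - 5)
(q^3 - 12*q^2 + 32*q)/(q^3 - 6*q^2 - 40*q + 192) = q/(q + 6)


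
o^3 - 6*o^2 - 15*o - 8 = (o - 8)*(o + 1)^2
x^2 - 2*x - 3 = (x - 3)*(x + 1)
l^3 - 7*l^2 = l^2*(l - 7)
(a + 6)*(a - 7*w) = a^2 - 7*a*w + 6*a - 42*w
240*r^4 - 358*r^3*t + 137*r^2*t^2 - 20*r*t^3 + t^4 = (-8*r + t)*(-6*r + t)*(-5*r + t)*(-r + t)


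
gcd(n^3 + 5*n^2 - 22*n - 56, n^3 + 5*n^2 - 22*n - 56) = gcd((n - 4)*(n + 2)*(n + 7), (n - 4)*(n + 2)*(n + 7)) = n^3 + 5*n^2 - 22*n - 56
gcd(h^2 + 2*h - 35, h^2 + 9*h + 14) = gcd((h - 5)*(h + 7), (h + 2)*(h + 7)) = h + 7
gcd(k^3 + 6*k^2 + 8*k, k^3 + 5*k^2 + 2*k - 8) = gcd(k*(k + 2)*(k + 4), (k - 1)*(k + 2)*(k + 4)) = k^2 + 6*k + 8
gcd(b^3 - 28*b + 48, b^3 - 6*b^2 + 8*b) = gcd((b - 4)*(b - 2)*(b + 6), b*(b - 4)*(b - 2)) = b^2 - 6*b + 8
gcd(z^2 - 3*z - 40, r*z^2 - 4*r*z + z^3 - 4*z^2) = 1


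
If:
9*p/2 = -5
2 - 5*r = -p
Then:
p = -10/9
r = 8/45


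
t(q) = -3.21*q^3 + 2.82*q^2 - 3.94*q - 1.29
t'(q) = -9.63*q^2 + 5.64*q - 3.94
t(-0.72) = 4.21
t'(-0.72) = -12.99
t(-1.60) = 25.38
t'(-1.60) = -37.62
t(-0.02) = -1.21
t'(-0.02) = -4.06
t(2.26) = -32.84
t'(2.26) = -40.38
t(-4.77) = 430.05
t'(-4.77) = -249.95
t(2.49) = -43.17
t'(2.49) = -49.60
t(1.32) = -8.96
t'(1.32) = -13.27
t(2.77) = -58.79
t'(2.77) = -62.21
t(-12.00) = 5998.95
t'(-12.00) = -1458.34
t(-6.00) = 817.23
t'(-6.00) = -384.46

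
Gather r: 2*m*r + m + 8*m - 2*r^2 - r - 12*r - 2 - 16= 9*m - 2*r^2 + r*(2*m - 13) - 18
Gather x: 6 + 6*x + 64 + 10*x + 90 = 16*x + 160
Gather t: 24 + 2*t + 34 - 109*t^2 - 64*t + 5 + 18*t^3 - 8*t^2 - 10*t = 18*t^3 - 117*t^2 - 72*t + 63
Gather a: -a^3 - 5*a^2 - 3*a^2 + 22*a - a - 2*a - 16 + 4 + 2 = -a^3 - 8*a^2 + 19*a - 10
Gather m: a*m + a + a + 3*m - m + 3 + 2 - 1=2*a + m*(a + 2) + 4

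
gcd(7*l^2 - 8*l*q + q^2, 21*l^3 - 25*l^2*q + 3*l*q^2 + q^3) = -l + q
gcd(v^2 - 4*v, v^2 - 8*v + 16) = v - 4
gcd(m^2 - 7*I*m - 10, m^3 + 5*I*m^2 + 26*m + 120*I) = m - 5*I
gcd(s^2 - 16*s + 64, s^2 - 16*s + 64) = s^2 - 16*s + 64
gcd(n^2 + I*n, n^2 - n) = n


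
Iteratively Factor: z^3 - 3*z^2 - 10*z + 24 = (z - 2)*(z^2 - z - 12) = (z - 2)*(z + 3)*(z - 4)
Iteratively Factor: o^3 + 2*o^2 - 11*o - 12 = (o + 4)*(o^2 - 2*o - 3) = (o + 1)*(o + 4)*(o - 3)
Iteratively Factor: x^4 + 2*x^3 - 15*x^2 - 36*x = (x)*(x^3 + 2*x^2 - 15*x - 36) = x*(x - 4)*(x^2 + 6*x + 9) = x*(x - 4)*(x + 3)*(x + 3)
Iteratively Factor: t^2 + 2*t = (t + 2)*(t)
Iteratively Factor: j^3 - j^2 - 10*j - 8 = (j - 4)*(j^2 + 3*j + 2) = (j - 4)*(j + 2)*(j + 1)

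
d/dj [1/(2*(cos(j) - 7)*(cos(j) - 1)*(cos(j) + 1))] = (-3 - 14*cos(j)/sin(j)^2 + 2/sin(j)^2)/(2*(cos(j) - 7)^2*sin(j))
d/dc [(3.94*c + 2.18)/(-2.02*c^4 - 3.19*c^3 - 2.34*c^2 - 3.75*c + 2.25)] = (23.8764*c^4 + 42.7516*c^3 + 30.0822*c^2 + 10.2024*c + 17.04)/(4.0804*c^8 + 12.8876*c^7 + 19.6297*c^6 + 30.0792*c^5 + 20.3106*c^4 + 3.195*c^3 + 3.5325*c^2 - 16.875*c + 5.0625)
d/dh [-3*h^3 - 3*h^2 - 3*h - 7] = -9*h^2 - 6*h - 3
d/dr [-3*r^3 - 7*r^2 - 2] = r*(-9*r - 14)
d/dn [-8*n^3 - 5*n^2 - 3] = 2*n*(-12*n - 5)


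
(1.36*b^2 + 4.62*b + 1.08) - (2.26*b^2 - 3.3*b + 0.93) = -0.9*b^2 + 7.92*b + 0.15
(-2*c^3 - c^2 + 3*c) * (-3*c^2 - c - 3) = 6*c^5 + 5*c^4 - 2*c^3 - 9*c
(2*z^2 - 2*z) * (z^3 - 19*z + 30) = 2*z^5 - 2*z^4 - 38*z^3 + 98*z^2 - 60*z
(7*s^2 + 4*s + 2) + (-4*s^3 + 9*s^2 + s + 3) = -4*s^3 + 16*s^2 + 5*s + 5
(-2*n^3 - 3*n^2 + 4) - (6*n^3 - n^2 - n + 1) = -8*n^3 - 2*n^2 + n + 3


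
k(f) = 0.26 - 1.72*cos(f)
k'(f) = 1.72*sin(f)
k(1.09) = -0.54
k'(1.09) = 1.52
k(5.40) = -0.83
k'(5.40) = -1.33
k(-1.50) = 0.14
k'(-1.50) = -1.72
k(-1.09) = -0.54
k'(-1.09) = -1.52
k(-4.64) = 0.38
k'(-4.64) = 1.72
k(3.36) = 1.94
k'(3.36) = -0.37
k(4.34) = 0.89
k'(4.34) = -1.60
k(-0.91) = -0.80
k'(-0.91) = -1.36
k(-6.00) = -1.39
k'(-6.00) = 0.48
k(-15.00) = 1.57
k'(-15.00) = -1.12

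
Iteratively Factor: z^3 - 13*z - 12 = (z + 1)*(z^2 - z - 12) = (z + 1)*(z + 3)*(z - 4)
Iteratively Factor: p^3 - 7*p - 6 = (p + 1)*(p^2 - p - 6) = (p - 3)*(p + 1)*(p + 2)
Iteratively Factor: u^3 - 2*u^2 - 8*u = (u - 4)*(u^2 + 2*u) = u*(u - 4)*(u + 2)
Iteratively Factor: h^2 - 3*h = (h)*(h - 3)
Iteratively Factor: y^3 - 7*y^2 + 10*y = (y)*(y^2 - 7*y + 10) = y*(y - 2)*(y - 5)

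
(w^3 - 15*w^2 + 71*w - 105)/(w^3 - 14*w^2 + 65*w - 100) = (w^2 - 10*w + 21)/(w^2 - 9*w + 20)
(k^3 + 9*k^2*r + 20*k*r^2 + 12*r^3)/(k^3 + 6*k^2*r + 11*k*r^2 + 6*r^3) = (k + 6*r)/(k + 3*r)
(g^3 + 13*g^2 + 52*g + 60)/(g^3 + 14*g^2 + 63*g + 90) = (g + 2)/(g + 3)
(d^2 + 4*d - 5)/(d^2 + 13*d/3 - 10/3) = 3*(d - 1)/(3*d - 2)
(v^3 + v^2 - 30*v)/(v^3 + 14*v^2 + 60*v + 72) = v*(v - 5)/(v^2 + 8*v + 12)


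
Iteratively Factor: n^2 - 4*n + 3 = (n - 1)*(n - 3)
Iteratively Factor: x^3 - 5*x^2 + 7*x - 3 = (x - 1)*(x^2 - 4*x + 3) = (x - 3)*(x - 1)*(x - 1)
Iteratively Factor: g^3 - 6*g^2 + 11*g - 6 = (g - 3)*(g^2 - 3*g + 2) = (g - 3)*(g - 1)*(g - 2)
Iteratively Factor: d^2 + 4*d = (d)*(d + 4)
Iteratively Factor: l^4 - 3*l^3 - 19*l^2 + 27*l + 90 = (l + 3)*(l^3 - 6*l^2 - l + 30) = (l + 2)*(l + 3)*(l^2 - 8*l + 15) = (l - 3)*(l + 2)*(l + 3)*(l - 5)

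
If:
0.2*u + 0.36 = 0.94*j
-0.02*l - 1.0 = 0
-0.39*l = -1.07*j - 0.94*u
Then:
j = -3.24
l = -50.00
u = -17.05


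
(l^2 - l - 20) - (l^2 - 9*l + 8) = 8*l - 28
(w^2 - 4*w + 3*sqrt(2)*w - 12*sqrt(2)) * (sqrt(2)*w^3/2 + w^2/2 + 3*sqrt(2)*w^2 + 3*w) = sqrt(2)*w^5/2 + sqrt(2)*w^4 + 7*w^4/2 - 21*sqrt(2)*w^3/2 + 7*w^3 - 84*w^2 + 3*sqrt(2)*w^2 - 36*sqrt(2)*w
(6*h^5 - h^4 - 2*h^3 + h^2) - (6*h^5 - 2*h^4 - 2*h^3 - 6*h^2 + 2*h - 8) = h^4 + 7*h^2 - 2*h + 8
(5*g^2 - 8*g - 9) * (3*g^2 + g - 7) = 15*g^4 - 19*g^3 - 70*g^2 + 47*g + 63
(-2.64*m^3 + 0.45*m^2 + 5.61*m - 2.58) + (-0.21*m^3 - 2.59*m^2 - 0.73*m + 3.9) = -2.85*m^3 - 2.14*m^2 + 4.88*m + 1.32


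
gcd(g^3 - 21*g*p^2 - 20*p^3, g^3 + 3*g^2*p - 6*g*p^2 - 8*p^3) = g^2 + 5*g*p + 4*p^2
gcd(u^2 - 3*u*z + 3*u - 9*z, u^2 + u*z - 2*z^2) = 1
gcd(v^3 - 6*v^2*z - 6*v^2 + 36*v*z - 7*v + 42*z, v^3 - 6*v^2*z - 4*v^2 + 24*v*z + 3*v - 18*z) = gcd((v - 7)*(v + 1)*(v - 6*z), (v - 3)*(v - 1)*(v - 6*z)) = -v + 6*z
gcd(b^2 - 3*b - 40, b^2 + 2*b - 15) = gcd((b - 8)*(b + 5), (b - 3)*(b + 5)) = b + 5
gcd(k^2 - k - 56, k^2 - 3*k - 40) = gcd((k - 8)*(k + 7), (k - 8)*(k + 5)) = k - 8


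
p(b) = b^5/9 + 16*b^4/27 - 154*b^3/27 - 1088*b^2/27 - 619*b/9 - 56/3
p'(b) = 5*b^4/9 + 64*b^3/27 - 154*b^2/9 - 2176*b/27 - 619/9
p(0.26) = -39.37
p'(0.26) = -90.84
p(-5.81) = 78.96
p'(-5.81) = -9.98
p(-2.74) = 0.83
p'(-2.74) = 6.14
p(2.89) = -627.93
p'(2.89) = -348.63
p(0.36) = -48.90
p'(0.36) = -99.89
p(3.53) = -861.55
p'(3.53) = -375.96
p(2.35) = -450.82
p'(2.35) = -304.96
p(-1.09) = 16.48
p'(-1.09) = -3.55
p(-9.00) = -1178.67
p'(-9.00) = 1187.56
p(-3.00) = 0.00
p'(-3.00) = 0.00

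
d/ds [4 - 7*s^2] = -14*s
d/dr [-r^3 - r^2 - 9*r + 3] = -3*r^2 - 2*r - 9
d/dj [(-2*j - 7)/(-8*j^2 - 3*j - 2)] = (16*j^2 + 6*j - (2*j + 7)*(16*j + 3) + 4)/(8*j^2 + 3*j + 2)^2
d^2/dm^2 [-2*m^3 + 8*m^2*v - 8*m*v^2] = -12*m + 16*v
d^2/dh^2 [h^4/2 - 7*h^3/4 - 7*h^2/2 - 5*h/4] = 6*h^2 - 21*h/2 - 7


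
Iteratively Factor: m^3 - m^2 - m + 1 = (m - 1)*(m^2 - 1) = (m - 1)*(m + 1)*(m - 1)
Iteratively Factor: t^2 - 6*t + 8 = (t - 4)*(t - 2)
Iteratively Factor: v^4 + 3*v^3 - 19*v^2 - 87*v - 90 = (v - 5)*(v^3 + 8*v^2 + 21*v + 18) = (v - 5)*(v + 3)*(v^2 + 5*v + 6) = (v - 5)*(v + 2)*(v + 3)*(v + 3)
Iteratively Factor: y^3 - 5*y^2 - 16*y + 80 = (y - 5)*(y^2 - 16) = (y - 5)*(y + 4)*(y - 4)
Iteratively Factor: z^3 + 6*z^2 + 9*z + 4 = (z + 1)*(z^2 + 5*z + 4) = (z + 1)^2*(z + 4)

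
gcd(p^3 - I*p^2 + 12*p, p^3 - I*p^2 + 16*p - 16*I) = p - 4*I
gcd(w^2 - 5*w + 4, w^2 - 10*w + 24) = w - 4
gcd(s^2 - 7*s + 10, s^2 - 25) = s - 5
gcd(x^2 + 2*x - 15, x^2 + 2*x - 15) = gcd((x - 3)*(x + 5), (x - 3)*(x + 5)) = x^2 + 2*x - 15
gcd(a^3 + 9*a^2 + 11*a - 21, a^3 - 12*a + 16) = 1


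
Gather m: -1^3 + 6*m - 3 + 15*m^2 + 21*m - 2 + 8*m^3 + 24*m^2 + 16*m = 8*m^3 + 39*m^2 + 43*m - 6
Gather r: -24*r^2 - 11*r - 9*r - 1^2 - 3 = -24*r^2 - 20*r - 4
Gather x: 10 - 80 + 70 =0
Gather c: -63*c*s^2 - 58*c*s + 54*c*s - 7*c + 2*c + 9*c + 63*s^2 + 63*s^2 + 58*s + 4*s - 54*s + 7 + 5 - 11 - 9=c*(-63*s^2 - 4*s + 4) + 126*s^2 + 8*s - 8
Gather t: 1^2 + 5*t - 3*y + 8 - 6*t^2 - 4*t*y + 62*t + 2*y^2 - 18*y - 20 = -6*t^2 + t*(67 - 4*y) + 2*y^2 - 21*y - 11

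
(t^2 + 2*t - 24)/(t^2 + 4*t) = (t^2 + 2*t - 24)/(t*(t + 4))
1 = 1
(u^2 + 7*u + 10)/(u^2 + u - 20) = (u + 2)/(u - 4)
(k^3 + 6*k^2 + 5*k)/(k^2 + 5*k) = k + 1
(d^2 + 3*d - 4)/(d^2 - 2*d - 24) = (d - 1)/(d - 6)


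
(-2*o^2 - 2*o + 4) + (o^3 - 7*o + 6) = o^3 - 2*o^2 - 9*o + 10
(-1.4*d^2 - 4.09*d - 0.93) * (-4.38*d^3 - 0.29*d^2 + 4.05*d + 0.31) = 6.132*d^5 + 18.3202*d^4 - 0.410499999999999*d^3 - 16.7288*d^2 - 5.0344*d - 0.2883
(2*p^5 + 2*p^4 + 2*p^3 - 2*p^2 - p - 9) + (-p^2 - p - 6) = 2*p^5 + 2*p^4 + 2*p^3 - 3*p^2 - 2*p - 15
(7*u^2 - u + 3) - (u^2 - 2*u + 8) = 6*u^2 + u - 5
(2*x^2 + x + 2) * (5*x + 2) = 10*x^3 + 9*x^2 + 12*x + 4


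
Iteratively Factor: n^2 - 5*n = (n)*(n - 5)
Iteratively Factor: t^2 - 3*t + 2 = (t - 1)*(t - 2)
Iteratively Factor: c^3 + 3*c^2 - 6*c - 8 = (c - 2)*(c^2 + 5*c + 4) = (c - 2)*(c + 1)*(c + 4)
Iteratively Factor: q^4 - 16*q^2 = (q)*(q^3 - 16*q) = q*(q + 4)*(q^2 - 4*q) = q^2*(q + 4)*(q - 4)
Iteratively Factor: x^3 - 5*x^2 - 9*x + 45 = (x - 3)*(x^2 - 2*x - 15) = (x - 5)*(x - 3)*(x + 3)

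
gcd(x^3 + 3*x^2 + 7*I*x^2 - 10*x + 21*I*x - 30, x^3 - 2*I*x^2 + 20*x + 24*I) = x + 2*I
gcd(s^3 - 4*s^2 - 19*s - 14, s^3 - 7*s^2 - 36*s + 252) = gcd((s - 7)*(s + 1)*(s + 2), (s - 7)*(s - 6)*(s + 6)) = s - 7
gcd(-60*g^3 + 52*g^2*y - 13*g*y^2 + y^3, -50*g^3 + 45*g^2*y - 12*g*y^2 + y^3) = 10*g^2 - 7*g*y + y^2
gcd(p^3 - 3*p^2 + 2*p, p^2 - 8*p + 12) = p - 2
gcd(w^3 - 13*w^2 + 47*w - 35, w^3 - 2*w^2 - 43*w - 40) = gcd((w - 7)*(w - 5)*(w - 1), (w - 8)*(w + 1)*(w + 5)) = 1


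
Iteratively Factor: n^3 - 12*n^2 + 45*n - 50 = (n - 5)*(n^2 - 7*n + 10) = (n - 5)*(n - 2)*(n - 5)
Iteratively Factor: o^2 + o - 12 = (o + 4)*(o - 3)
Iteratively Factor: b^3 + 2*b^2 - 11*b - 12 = (b - 3)*(b^2 + 5*b + 4) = (b - 3)*(b + 4)*(b + 1)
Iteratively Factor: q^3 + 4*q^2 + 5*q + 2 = (q + 1)*(q^2 + 3*q + 2) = (q + 1)^2*(q + 2)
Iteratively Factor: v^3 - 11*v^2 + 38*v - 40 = (v - 4)*(v^2 - 7*v + 10) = (v - 5)*(v - 4)*(v - 2)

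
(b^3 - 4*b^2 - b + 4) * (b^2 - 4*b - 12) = b^5 - 8*b^4 + 3*b^3 + 56*b^2 - 4*b - 48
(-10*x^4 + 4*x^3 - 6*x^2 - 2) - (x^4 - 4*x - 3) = -11*x^4 + 4*x^3 - 6*x^2 + 4*x + 1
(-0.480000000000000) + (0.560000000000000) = 0.0800000000000001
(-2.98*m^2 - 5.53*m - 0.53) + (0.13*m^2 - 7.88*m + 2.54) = -2.85*m^2 - 13.41*m + 2.01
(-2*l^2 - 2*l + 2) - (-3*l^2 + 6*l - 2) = l^2 - 8*l + 4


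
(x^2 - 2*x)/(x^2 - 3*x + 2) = x/(x - 1)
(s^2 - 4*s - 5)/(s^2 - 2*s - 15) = (s + 1)/(s + 3)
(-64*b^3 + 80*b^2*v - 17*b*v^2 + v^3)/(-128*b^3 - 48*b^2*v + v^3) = (8*b^2 - 9*b*v + v^2)/(16*b^2 + 8*b*v + v^2)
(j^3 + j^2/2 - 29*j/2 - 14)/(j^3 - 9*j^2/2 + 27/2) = (2*j^3 + j^2 - 29*j - 28)/(2*j^3 - 9*j^2 + 27)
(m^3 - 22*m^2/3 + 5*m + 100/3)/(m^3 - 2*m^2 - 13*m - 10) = (3*m^2 - 7*m - 20)/(3*(m^2 + 3*m + 2))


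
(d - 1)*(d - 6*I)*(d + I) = d^3 - d^2 - 5*I*d^2 + 6*d + 5*I*d - 6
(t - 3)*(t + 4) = t^2 + t - 12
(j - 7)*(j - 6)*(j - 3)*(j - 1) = j^4 - 17*j^3 + 97*j^2 - 207*j + 126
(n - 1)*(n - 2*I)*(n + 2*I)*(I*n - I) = I*n^4 - 2*I*n^3 + 5*I*n^2 - 8*I*n + 4*I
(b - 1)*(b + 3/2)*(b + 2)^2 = b^4 + 9*b^3/2 + 9*b^2/2 - 4*b - 6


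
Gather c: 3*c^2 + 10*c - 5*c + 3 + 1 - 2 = 3*c^2 + 5*c + 2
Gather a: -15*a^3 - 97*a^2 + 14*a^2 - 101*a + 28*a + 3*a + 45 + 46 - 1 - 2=-15*a^3 - 83*a^2 - 70*a + 88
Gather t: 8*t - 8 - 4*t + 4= 4*t - 4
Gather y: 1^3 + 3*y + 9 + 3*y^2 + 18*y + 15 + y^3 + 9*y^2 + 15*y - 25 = y^3 + 12*y^2 + 36*y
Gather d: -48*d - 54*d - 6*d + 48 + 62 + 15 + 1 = 126 - 108*d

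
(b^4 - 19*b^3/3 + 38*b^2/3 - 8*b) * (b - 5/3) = b^5 - 8*b^4 + 209*b^3/9 - 262*b^2/9 + 40*b/3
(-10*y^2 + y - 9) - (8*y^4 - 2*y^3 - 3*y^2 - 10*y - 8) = -8*y^4 + 2*y^3 - 7*y^2 + 11*y - 1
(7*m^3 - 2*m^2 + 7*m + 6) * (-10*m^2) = -70*m^5 + 20*m^4 - 70*m^3 - 60*m^2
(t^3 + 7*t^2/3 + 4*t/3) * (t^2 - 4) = t^5 + 7*t^4/3 - 8*t^3/3 - 28*t^2/3 - 16*t/3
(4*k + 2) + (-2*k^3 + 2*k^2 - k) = -2*k^3 + 2*k^2 + 3*k + 2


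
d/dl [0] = 0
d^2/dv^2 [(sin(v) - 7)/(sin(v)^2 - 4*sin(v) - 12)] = (-9*sin(v)^5 + 24*sin(v)^4 + 454*sin(v)^2 - 701*sin(v)/2 + 36*sin(3*v) + sin(5*v)/2 - 488)/((sin(v) - 6)^3*(sin(v) + 2)^3)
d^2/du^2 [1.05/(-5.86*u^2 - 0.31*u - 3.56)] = (72.11316*u^2 + 3.81486*u - 1.05*(11.72*u + 0.31)*(23.44*u + 0.62) + 43.80936)/(5.86*u^2 + 0.31*u + 3.56)^3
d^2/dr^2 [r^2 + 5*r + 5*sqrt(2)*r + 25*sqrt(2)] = 2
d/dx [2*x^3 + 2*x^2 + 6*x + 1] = 6*x^2 + 4*x + 6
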